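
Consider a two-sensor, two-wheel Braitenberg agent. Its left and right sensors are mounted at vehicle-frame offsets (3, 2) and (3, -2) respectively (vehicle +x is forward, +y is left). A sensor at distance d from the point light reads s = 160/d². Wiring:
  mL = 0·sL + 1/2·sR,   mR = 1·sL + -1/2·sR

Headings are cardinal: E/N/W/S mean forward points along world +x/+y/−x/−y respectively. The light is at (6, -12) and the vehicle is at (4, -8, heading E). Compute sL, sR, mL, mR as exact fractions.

160/37 32 16 -432/37

left sensor world pos  = (7, -6); dL² = 37
right sensor world pos = (7, -10); dR² = 5
sL = 160/37 = 160/37
sR = 160/5 = 32
mL = 0·sL + 1/2·sR = 16
mR = 1·sL + -1/2·sR = -432/37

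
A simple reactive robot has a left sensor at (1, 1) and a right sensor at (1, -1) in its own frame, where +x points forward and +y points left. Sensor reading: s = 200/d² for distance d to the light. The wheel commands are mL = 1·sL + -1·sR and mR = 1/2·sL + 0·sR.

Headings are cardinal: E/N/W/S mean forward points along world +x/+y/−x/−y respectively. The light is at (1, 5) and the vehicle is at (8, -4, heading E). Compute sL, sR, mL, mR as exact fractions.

left sensor world pos  = (9, -3); dL² = 128
right sensor world pos = (9, -5); dR² = 164
sL = 200/128 = 25/16
sR = 200/164 = 50/41
mL = 1·sL + -1·sR = 225/656
mR = 1/2·sL + 0·sR = 25/32

25/16 50/41 225/656 25/32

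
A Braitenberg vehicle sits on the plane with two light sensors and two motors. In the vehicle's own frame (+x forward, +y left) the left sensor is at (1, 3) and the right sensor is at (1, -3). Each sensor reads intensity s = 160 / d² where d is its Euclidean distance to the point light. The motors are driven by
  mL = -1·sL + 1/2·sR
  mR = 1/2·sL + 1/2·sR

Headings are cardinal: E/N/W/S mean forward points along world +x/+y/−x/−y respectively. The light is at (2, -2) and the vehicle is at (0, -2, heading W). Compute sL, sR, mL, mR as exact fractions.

left sensor world pos  = (-1, -5); dL² = 18
right sensor world pos = (-1, 1); dR² = 18
sL = 160/18 = 80/9
sR = 160/18 = 80/9
mL = -1·sL + 1/2·sR = -40/9
mR = 1/2·sL + 1/2·sR = 80/9

80/9 80/9 -40/9 80/9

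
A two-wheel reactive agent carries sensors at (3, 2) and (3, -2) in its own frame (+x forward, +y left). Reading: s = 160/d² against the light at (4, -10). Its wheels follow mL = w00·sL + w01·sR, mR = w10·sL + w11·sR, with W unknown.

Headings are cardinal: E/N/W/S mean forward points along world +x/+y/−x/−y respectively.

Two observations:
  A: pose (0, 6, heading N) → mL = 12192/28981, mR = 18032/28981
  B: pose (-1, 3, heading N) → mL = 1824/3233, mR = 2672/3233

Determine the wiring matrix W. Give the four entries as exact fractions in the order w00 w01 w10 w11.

1/2 1/2 1 1/2

obs A: pose=(0,6,N) → sL=160/397, sR=32/73, mL=12192/28981, mR=18032/28981
obs B: pose=(-1,3,N) → sL=32/61, sR=32/53, mL=1824/3233, mR=2672/3233
sensor matrix S = [[160/397, 32/73], [32/61, 32/53]]; det S = 1253376/93695573
solve [mL_A; mL_B] = S·[w00; w01] and [mR_A; mR_B] = S·[w10; w11]:
  w00 = 1/2, w01 = 1/2, w10 = 1, w11 = 1/2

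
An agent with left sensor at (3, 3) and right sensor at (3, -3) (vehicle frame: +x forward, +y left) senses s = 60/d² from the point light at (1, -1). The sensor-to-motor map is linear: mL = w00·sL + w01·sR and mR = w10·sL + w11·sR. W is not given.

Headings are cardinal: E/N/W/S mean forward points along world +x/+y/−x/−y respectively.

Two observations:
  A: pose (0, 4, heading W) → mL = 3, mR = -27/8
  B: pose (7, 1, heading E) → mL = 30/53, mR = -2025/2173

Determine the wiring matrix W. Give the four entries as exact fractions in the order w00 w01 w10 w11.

obs A: pose=(0,4,W) → sL=3, sR=3/4, mL=3, mR=-27/8
obs B: pose=(7,1,E) → sL=30/53, sR=30/41, mL=30/53, mR=-2025/2173
sensor matrix S = [[3, 3/4], [30/53, 30/41]]; det S = 7695/4346
solve [mL_A; mL_B] = S·[w00; w01] and [mR_A; mR_B] = S·[w10; w11]:
  w00 = 1, w01 = 0, w10 = -1, w11 = -1/2

1 0 -1 -1/2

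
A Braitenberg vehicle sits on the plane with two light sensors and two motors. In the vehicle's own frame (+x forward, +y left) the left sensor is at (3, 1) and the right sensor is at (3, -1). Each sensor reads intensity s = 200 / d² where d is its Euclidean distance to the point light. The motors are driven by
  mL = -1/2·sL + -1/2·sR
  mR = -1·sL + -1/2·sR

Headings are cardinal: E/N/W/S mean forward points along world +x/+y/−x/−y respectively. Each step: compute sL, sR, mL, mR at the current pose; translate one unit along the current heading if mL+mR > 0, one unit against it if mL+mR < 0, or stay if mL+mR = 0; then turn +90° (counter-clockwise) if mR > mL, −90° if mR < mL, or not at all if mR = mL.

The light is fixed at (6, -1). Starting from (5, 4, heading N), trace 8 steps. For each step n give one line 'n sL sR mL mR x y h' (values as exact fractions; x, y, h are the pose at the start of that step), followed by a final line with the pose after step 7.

0 50/17 25/8 -825/272 -1225/272 5 4 N
1 200/29 200/13 -4200/377 -5500/377 5 3 E
2 100 20 -60 -110 4 3 S
3 200/41 200/61 -10200/2501 -16300/2501 4 4 W
4 50/17 25/8 -825/272 -1225/272 5 4 N
5 200/29 200/13 -4200/377 -5500/377 5 3 E
6 100 20 -60 -110 4 3 S
7 200/41 200/61 -10200/2501 -16300/2501 4 4 W
final 5 4 N

n=0: pose=(5,4,N); sL=50/17, sR=25/8; mL=-825/272, mR=-1225/272; mL+mR=-1025/136 → advance -1; mR−mL=-25/17 → turn -1·90°
n=1: pose=(5,3,E); sL=200/29, sR=200/13; mL=-4200/377, mR=-5500/377; mL+mR=-9700/377 → advance -1; mR−mL=-100/29 → turn -1·90°
n=2: pose=(4,3,S); sL=100, sR=20; mL=-60, mR=-110; mL+mR=-170 → advance -1; mR−mL=-50 → turn -1·90°
n=3: pose=(4,4,W); sL=200/41, sR=200/61; mL=-10200/2501, mR=-16300/2501; mL+mR=-26500/2501 → advance -1; mR−mL=-100/41 → turn -1·90°
n=4: pose=(5,4,N); sL=50/17, sR=25/8; mL=-825/272, mR=-1225/272; mL+mR=-1025/136 → advance -1; mR−mL=-25/17 → turn -1·90°
n=5: pose=(5,3,E); sL=200/29, sR=200/13; mL=-4200/377, mR=-5500/377; mL+mR=-9700/377 → advance -1; mR−mL=-100/29 → turn -1·90°
n=6: pose=(4,3,S); sL=100, sR=20; mL=-60, mR=-110; mL+mR=-170 → advance -1; mR−mL=-50 → turn -1·90°
n=7: pose=(4,4,W); sL=200/41, sR=200/61; mL=-10200/2501, mR=-16300/2501; mL+mR=-26500/2501 → advance -1; mR−mL=-100/41 → turn -1·90°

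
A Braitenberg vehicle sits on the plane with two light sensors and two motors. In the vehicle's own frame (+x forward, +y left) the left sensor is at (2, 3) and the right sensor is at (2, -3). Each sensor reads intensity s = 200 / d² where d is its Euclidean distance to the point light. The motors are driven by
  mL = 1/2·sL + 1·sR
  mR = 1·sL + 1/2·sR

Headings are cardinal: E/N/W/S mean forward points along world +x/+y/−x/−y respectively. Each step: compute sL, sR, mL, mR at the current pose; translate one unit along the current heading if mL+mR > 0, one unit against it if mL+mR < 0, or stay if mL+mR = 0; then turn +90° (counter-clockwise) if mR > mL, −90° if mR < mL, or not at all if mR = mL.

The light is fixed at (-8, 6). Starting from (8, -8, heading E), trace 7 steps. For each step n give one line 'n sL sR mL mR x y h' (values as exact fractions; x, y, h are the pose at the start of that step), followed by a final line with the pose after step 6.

0 40/89 200/613 30060/54557 33420/54557 8 -8 E
1 10/17 25/68 45/68 105/136 9 -8 N
2 200/481 8/13 396/481 348/481 9 -7 W
3 20/29 100/241 5310/6989 6270/6989 8 -7 N
4 200/421 200/277 111900/116617 97500/116617 8 -6 W
5 50/61 25/53 2850/3233 6825/6466 7 -6 N
6 40/73 200/233 19260/17009 16620/17009 7 -5 W
final 6 -5 N

n=0: pose=(8,-8,E); sL=40/89, sR=200/613; mL=30060/54557, mR=33420/54557; mL+mR=63480/54557 → advance +1; mR−mL=3360/54557 → turn +1·90°
n=1: pose=(9,-8,N); sL=10/17, sR=25/68; mL=45/68, mR=105/136; mL+mR=195/136 → advance +1; mR−mL=15/136 → turn +1·90°
n=2: pose=(9,-7,W); sL=200/481, sR=8/13; mL=396/481, mR=348/481; mL+mR=744/481 → advance +1; mR−mL=-48/481 → turn -1·90°
n=3: pose=(8,-7,N); sL=20/29, sR=100/241; mL=5310/6989, mR=6270/6989; mL+mR=11580/6989 → advance +1; mR−mL=960/6989 → turn +1·90°
n=4: pose=(8,-6,W); sL=200/421, sR=200/277; mL=111900/116617, mR=97500/116617; mL+mR=209400/116617 → advance +1; mR−mL=-14400/116617 → turn -1·90°
n=5: pose=(7,-6,N); sL=50/61, sR=25/53; mL=2850/3233, mR=6825/6466; mL+mR=12525/6466 → advance +1; mR−mL=1125/6466 → turn +1·90°
n=6: pose=(7,-5,W); sL=40/73, sR=200/233; mL=19260/17009, mR=16620/17009; mL+mR=35880/17009 → advance +1; mR−mL=-2640/17009 → turn -1·90°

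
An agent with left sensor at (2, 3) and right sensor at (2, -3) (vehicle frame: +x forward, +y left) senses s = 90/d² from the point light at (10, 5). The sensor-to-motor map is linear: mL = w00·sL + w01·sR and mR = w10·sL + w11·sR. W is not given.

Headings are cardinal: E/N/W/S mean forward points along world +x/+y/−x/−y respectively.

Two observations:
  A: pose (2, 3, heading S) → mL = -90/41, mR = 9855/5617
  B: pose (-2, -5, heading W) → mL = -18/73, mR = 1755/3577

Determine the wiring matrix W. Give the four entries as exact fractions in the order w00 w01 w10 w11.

obs A: pose=(2,3,S) → sL=90/41, sR=90/137, mL=-90/41, mR=9855/5617
obs B: pose=(-2,-5,W) → sL=18/73, sR=18/49, mL=-18/73, mR=1755/3577
sensor matrix S = [[90/41, 90/137], [18/73, 18/49]]; det S = 12947040/20092009
solve [mL_A; mL_B] = S·[w00; w01] and [mR_A; mR_B] = S·[w10; w11]:
  w00 = -1, w01 = 0, w10 = 1/2, w11 = 1

-1 0 1/2 1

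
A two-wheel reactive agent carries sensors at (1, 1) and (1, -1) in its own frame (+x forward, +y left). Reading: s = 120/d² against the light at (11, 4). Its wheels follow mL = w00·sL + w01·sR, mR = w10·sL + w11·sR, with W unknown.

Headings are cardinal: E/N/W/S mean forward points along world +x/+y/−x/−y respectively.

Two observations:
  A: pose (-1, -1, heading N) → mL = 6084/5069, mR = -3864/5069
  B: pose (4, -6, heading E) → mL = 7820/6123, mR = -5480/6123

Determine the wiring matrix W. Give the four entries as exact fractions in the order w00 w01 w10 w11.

obs A: pose=(-1,-1,N) → sL=24/37, sR=120/137, mL=6084/5069, mR=-3864/5069
obs B: pose=(4,-6,E) → sL=40/39, sR=120/157, mL=7820/6123, mR=-5480/6123
sensor matrix S = [[24/37, 120/137], [40/39, 120/157]]; det S = -4165120/10345829
solve [mL_A; mL_B] = S·[w00; w01] and [mR_A; mR_B] = S·[w10; w11]:
  w00 = 1/2, w01 = 1, w10 = -1/2, w11 = -1/2

1/2 1 -1/2 -1/2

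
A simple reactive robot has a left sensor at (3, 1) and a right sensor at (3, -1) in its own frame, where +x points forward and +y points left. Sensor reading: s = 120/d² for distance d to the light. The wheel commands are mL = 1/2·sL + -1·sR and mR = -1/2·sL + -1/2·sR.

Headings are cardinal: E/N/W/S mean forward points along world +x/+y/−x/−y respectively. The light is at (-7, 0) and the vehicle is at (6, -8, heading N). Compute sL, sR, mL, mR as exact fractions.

120/169 120/221 -540/2873 -1800/2873

left sensor world pos  = (5, -5); dL² = 169
right sensor world pos = (7, -5); dR² = 221
sL = 120/169 = 120/169
sR = 120/221 = 120/221
mL = 1/2·sL + -1·sR = -540/2873
mR = -1/2·sL + -1/2·sR = -1800/2873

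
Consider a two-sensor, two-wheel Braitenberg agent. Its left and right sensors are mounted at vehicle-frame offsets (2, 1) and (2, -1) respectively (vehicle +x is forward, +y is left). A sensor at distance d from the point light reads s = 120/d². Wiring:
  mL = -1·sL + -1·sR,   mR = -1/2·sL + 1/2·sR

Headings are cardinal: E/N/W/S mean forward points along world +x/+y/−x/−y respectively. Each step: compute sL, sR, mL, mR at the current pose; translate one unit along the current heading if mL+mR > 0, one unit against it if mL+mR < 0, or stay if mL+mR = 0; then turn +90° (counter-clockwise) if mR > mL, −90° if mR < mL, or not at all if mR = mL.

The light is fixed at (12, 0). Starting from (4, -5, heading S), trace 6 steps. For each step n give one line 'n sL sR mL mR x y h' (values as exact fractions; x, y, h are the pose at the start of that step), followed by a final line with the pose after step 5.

0 60/49 12/13 -1368/637 -96/637 4 -5 S
1 8/3 120/61 -848/183 -64/183 4 -4 E
2 15/13 30/17 -645/221 135/442 3 -4 N
3 120/157 120/137 -35280/21509 1200/21509 3 -5 W
4 60/49 12/13 -1368/637 -96/637 4 -5 S
5 8/3 120/61 -848/183 -64/183 4 -4 E
final 3 -4 N

n=0: pose=(4,-5,S); sL=60/49, sR=12/13; mL=-1368/637, mR=-96/637; mL+mR=-1464/637 → advance -1; mR−mL=1272/637 → turn +1·90°
n=1: pose=(4,-4,E); sL=8/3, sR=120/61; mL=-848/183, mR=-64/183; mL+mR=-304/61 → advance -1; mR−mL=784/183 → turn +1·90°
n=2: pose=(3,-4,N); sL=15/13, sR=30/17; mL=-645/221, mR=135/442; mL+mR=-1155/442 → advance -1; mR−mL=1425/442 → turn +1·90°
n=3: pose=(3,-5,W); sL=120/157, sR=120/137; mL=-35280/21509, mR=1200/21509; mL+mR=-34080/21509 → advance -1; mR−mL=36480/21509 → turn +1·90°
n=4: pose=(4,-5,S); sL=60/49, sR=12/13; mL=-1368/637, mR=-96/637; mL+mR=-1464/637 → advance -1; mR−mL=1272/637 → turn +1·90°
n=5: pose=(4,-4,E); sL=8/3, sR=120/61; mL=-848/183, mR=-64/183; mL+mR=-304/61 → advance -1; mR−mL=784/183 → turn +1·90°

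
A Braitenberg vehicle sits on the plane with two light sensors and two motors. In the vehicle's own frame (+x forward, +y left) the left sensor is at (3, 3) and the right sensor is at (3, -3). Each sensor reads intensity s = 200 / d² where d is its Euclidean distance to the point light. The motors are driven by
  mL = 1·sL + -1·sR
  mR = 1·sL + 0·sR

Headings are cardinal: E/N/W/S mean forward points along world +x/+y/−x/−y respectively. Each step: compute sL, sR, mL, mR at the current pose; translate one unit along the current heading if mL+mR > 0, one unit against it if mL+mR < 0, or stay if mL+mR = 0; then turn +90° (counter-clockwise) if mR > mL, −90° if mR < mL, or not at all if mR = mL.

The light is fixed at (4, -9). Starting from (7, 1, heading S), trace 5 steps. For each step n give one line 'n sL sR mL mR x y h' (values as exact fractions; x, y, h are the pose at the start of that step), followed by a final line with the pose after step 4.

n=0: pose=(7,1,S); sL=40/17, sR=200/49; mL=-1440/833, mR=40/17; mL+mR=520/833 → advance +1; mR−mL=200/49 → turn +1·90°
n=1: pose=(7,0,E); sL=10/9, sR=25/9; mL=-5/3, mR=10/9; mL+mR=-5/9 → advance -1; mR−mL=25/9 → turn +1·90°
n=2: pose=(6,0,N); sL=40/29, sR=200/169; mL=960/4901, mR=40/29; mL+mR=7720/4901 → advance +1; mR−mL=200/169 → turn +1·90°
n=3: pose=(6,1,W); sL=4, sR=20/17; mL=48/17, mR=4; mL+mR=116/17 → advance +1; mR−mL=20/17 → turn +1·90°
n=4: pose=(5,1,S); sL=40/13, sR=200/53; mL=-480/689, mR=40/13; mL+mR=1640/689 → advance +1; mR−mL=200/53 → turn +1·90°

0 40/17 200/49 -1440/833 40/17 7 1 S
1 10/9 25/9 -5/3 10/9 7 0 E
2 40/29 200/169 960/4901 40/29 6 0 N
3 4 20/17 48/17 4 6 1 W
4 40/13 200/53 -480/689 40/13 5 1 S
final 5 0 E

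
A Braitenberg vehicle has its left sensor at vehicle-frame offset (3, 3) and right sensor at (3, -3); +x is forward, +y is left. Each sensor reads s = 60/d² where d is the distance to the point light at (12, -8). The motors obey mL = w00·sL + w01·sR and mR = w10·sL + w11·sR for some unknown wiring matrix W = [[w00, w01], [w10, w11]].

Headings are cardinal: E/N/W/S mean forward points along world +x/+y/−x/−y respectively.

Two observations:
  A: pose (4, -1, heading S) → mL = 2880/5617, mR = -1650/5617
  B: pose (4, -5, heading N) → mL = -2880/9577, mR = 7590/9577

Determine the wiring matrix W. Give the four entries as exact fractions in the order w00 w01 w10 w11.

1/2 -1/2 -1/2 1

obs A: pose=(4,-1,S) → sL=60/41, sR=60/137, mL=2880/5617, mR=-1650/5617
obs B: pose=(4,-5,N) → sL=60/157, sR=60/61, mL=-2880/9577, mR=7590/9577
sensor matrix S = [[60/41, 60/137], [60/157, 60/61]]; det S = 68428800/53794009
solve [mL_A; mL_B] = S·[w00; w01] and [mR_A; mR_B] = S·[w10; w11]:
  w00 = 1/2, w01 = -1/2, w10 = -1/2, w11 = 1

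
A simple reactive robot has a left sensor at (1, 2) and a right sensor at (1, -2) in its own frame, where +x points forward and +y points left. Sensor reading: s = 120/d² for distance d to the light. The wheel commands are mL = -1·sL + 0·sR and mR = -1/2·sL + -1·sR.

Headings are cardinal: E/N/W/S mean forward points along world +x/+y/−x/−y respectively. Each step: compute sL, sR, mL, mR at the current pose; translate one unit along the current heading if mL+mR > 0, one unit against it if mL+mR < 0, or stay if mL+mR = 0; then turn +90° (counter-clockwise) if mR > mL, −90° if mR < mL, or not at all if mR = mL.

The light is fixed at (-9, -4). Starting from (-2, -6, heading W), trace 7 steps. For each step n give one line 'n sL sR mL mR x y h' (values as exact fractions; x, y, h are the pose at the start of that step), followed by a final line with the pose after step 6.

n=0: pose=(-2,-6,W); sL=30/13, sR=10/3; mL=-30/13, mR=-175/39; mL+mR=-265/39 → advance -1; mR−mL=-85/39 → turn -1·90°
n=1: pose=(-1,-6,N); sL=120/37, sR=120/101; mL=-120/37, mR=-10500/3737; mL+mR=-22620/3737 → advance -1; mR−mL=1620/3737 → turn +1·90°
n=2: pose=(-1,-7,W); sL=60/37, sR=12/5; mL=-60/37, mR=-594/185; mL+mR=-894/185 → advance -1; mR−mL=-294/185 → turn -1·90°
n=3: pose=(0,-7,N); sL=120/53, sR=24/25; mL=-120/53, mR=-2772/1325; mL+mR=-5772/1325 → advance -1; mR−mL=228/1325 → turn +1·90°
n=4: pose=(0,-8,W); sL=6/5, sR=30/17; mL=-6/5, mR=-201/85; mL+mR=-303/85 → advance -1; mR−mL=-99/85 → turn -1·90°
n=5: pose=(1,-8,N); sL=120/73, sR=40/51; mL=-120/73, mR=-5980/3723; mL+mR=-12100/3723 → advance -1; mR−mL=140/3723 → turn +1·90°
n=6: pose=(1,-9,W); sL=12/13, sR=4/3; mL=-12/13, mR=-70/39; mL+mR=-106/39 → advance -1; mR−mL=-34/39 → turn -1·90°

0 30/13 10/3 -30/13 -175/39 -2 -6 W
1 120/37 120/101 -120/37 -10500/3737 -1 -6 N
2 60/37 12/5 -60/37 -594/185 -1 -7 W
3 120/53 24/25 -120/53 -2772/1325 0 -7 N
4 6/5 30/17 -6/5 -201/85 0 -8 W
5 120/73 40/51 -120/73 -5980/3723 1 -8 N
6 12/13 4/3 -12/13 -70/39 1 -9 W
final 2 -9 N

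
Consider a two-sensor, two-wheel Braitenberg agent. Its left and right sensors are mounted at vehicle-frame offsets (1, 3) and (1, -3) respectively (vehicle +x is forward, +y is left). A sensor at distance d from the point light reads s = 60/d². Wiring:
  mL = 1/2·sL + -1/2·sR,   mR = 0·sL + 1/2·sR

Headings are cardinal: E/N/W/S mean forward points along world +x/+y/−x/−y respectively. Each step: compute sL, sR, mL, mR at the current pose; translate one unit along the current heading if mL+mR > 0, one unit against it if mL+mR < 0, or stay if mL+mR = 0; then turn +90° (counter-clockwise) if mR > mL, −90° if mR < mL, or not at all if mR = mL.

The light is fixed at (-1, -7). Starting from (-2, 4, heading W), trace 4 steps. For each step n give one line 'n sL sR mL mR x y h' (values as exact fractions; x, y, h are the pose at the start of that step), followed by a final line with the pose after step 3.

n=0: pose=(-2,4,W); sL=15/17, sR=3/10; mL=99/340, mR=3/20; mL+mR=15/34 → advance +1; mR−mL=-12/85 → turn -1·90°
n=1: pose=(-3,4,N); sL=60/169, sR=12/29; mL=-144/4901, mR=6/29; mL+mR=30/169 → advance +1; mR−mL=1158/4901 → turn +1·90°
n=2: pose=(-3,5,W); sL=2/3, sR=10/39; mL=8/39, mR=5/39; mL+mR=1/3 → advance +1; mR−mL=-1/13 → turn -1·90°
n=3: pose=(-4,5,N); sL=12/41, sR=60/169; mL=-216/6929, mR=30/169; mL+mR=6/41 → advance +1; mR−mL=1446/6929 → turn +1·90°

0 15/17 3/10 99/340 3/20 -2 4 W
1 60/169 12/29 -144/4901 6/29 -3 4 N
2 2/3 10/39 8/39 5/39 -3 5 W
3 12/41 60/169 -216/6929 30/169 -4 5 N
final -4 6 W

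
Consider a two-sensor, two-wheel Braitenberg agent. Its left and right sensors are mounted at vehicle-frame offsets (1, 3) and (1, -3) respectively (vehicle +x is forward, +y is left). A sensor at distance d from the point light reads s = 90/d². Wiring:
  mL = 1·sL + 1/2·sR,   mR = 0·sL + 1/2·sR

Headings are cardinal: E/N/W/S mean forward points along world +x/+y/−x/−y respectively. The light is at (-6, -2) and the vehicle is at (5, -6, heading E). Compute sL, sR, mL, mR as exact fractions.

left sensor world pos  = (6, -3); dL² = 145
right sensor world pos = (6, -9); dR² = 193
sL = 90/145 = 18/29
sR = 90/193 = 90/193
mL = 1·sL + 1/2·sR = 4779/5597
mR = 0·sL + 1/2·sR = 45/193

18/29 90/193 4779/5597 45/193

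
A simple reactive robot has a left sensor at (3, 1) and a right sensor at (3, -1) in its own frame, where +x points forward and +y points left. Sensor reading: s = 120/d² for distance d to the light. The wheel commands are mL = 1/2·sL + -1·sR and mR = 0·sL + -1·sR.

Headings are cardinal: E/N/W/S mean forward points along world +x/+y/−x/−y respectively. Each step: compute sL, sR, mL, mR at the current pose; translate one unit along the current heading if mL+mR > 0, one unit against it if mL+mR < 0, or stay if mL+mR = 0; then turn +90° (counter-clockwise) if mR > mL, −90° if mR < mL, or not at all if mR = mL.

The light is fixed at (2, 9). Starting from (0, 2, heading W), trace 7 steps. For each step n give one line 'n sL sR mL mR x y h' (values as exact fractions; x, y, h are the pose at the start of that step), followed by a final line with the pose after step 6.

0 120/89 120/61 -7020/5429 -120/61 0 2 W
1 6 15/2 -9/2 -15/2 1 2 N
2 120/53 24/17 -252/901 -24/17 1 1 E
3 60/61 12/13 -342/793 -12/13 0 1 S
4 120/89 120/61 -7020/5429 -120/61 0 2 W
5 6 15/2 -9/2 -15/2 1 2 N
6 120/53 24/17 -252/901 -24/17 1 1 E
final 0 1 S

n=0: pose=(0,2,W); sL=120/89, sR=120/61; mL=-7020/5429, mR=-120/61; mL+mR=-17700/5429 → advance -1; mR−mL=-60/89 → turn -1·90°
n=1: pose=(1,2,N); sL=6, sR=15/2; mL=-9/2, mR=-15/2; mL+mR=-12 → advance -1; mR−mL=-3 → turn -1·90°
n=2: pose=(1,1,E); sL=120/53, sR=24/17; mL=-252/901, mR=-24/17; mL+mR=-1524/901 → advance -1; mR−mL=-60/53 → turn -1·90°
n=3: pose=(0,1,S); sL=60/61, sR=12/13; mL=-342/793, mR=-12/13; mL+mR=-1074/793 → advance -1; mR−mL=-30/61 → turn -1·90°
n=4: pose=(0,2,W); sL=120/89, sR=120/61; mL=-7020/5429, mR=-120/61; mL+mR=-17700/5429 → advance -1; mR−mL=-60/89 → turn -1·90°
n=5: pose=(1,2,N); sL=6, sR=15/2; mL=-9/2, mR=-15/2; mL+mR=-12 → advance -1; mR−mL=-3 → turn -1·90°
n=6: pose=(1,1,E); sL=120/53, sR=24/17; mL=-252/901, mR=-24/17; mL+mR=-1524/901 → advance -1; mR−mL=-60/53 → turn -1·90°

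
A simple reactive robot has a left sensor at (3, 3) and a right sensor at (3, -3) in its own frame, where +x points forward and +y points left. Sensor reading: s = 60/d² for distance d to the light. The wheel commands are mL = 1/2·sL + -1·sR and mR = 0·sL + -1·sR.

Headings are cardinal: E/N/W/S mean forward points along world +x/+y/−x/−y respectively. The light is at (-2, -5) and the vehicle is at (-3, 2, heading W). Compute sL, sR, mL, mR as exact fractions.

15/8 15/29 195/464 -15/29

left sensor world pos  = (-6, -1); dL² = 32
right sensor world pos = (-6, 5); dR² = 116
sL = 60/32 = 15/8
sR = 60/116 = 15/29
mL = 1/2·sL + -1·sR = 195/464
mR = 0·sL + -1·sR = -15/29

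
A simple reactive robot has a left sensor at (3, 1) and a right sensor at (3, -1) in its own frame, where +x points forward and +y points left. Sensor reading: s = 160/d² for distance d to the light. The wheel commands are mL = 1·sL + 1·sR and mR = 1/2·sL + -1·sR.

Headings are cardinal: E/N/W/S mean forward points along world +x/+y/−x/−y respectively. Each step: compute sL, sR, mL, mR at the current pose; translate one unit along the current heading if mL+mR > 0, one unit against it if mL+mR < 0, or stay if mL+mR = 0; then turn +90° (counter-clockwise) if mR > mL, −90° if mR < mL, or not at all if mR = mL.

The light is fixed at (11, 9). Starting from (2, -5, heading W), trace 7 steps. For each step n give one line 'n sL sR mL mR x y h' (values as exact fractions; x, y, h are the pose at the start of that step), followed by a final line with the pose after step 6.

n=0: pose=(2,-5,W); sL=160/369, sR=160/313; mL=109120/115497, mR=-34000/115497; mL+mR=80/123 → advance +1; mR−mL=-143120/115497 → turn -1·90°
n=1: pose=(1,-5,N); sL=80/121, sR=80/101; mL=17760/12221, mR=-5640/12221; mL+mR=120/121 → advance +1; mR−mL=-23400/12221 → turn -1·90°
n=2: pose=(1,-4,E); sL=160/193, sR=32/49; mL=14016/9457, mR=-2256/9457; mL+mR=240/193 → advance +1; mR−mL=-16272/9457 → turn -1·90°
n=3: pose=(2,-4,S); sL=1/2, sR=40/89; mL=169/178, mR=-71/356; mL+mR=3/4 → advance +1; mR−mL=-409/356 → turn -1·90°
n=4: pose=(2,-5,W); sL=160/369, sR=160/313; mL=109120/115497, mR=-34000/115497; mL+mR=80/123 → advance +1; mR−mL=-143120/115497 → turn -1·90°
n=5: pose=(1,-5,N); sL=80/121, sR=80/101; mL=17760/12221, mR=-5640/12221; mL+mR=120/121 → advance +1; mR−mL=-23400/12221 → turn -1·90°
n=6: pose=(1,-4,E); sL=160/193, sR=32/49; mL=14016/9457, mR=-2256/9457; mL+mR=240/193 → advance +1; mR−mL=-16272/9457 → turn -1·90°

0 160/369 160/313 109120/115497 -34000/115497 2 -5 W
1 80/121 80/101 17760/12221 -5640/12221 1 -5 N
2 160/193 32/49 14016/9457 -2256/9457 1 -4 E
3 1/2 40/89 169/178 -71/356 2 -4 S
4 160/369 160/313 109120/115497 -34000/115497 2 -5 W
5 80/121 80/101 17760/12221 -5640/12221 1 -5 N
6 160/193 32/49 14016/9457 -2256/9457 1 -4 E
final 2 -4 S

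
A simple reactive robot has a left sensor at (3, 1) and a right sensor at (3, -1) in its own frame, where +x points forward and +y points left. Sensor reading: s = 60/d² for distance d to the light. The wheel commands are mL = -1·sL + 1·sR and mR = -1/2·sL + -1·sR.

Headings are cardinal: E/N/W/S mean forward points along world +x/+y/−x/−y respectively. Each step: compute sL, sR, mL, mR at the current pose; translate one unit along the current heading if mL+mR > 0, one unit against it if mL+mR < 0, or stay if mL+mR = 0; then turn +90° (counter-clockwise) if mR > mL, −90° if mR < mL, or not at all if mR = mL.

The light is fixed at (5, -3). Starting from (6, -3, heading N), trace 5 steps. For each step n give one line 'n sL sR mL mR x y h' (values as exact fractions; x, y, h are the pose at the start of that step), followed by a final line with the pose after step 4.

0 20/3 60/13 -80/39 -310/39 6 -3 N
1 15/4 3 -3/4 -39/8 6 -4 E
2 60/17 60/17 0 -90/17 5 -4 S
3 6 6 0 -9 5 -3 W
4 20/3 60/13 -80/39 -310/39 6 -3 N
final 6 -4 E

n=0: pose=(6,-3,N); sL=20/3, sR=60/13; mL=-80/39, mR=-310/39; mL+mR=-10 → advance -1; mR−mL=-230/39 → turn -1·90°
n=1: pose=(6,-4,E); sL=15/4, sR=3; mL=-3/4, mR=-39/8; mL+mR=-45/8 → advance -1; mR−mL=-33/8 → turn -1·90°
n=2: pose=(5,-4,S); sL=60/17, sR=60/17; mL=0, mR=-90/17; mL+mR=-90/17 → advance -1; mR−mL=-90/17 → turn -1·90°
n=3: pose=(5,-3,W); sL=6, sR=6; mL=0, mR=-9; mL+mR=-9 → advance -1; mR−mL=-9 → turn -1·90°
n=4: pose=(6,-3,N); sL=20/3, sR=60/13; mL=-80/39, mR=-310/39; mL+mR=-10 → advance -1; mR−mL=-230/39 → turn -1·90°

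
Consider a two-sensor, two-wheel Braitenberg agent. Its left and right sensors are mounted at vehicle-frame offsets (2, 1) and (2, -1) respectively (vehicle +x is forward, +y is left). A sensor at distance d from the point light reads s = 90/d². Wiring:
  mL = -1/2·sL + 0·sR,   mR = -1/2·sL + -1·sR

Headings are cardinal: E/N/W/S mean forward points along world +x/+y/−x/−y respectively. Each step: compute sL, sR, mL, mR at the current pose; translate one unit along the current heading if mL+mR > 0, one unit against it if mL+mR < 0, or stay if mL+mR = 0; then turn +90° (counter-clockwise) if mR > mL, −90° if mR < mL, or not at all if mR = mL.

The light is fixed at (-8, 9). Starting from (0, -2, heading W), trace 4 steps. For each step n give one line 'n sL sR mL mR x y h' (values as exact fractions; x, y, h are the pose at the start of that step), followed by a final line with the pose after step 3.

n=0: pose=(0,-2,W); sL=1/2, sR=45/68; mL=-1/4, mR=-31/34; mL+mR=-79/68 → advance -1; mR−mL=-45/68 → turn -1·90°
n=1: pose=(1,-2,N); sL=18/29, sR=90/181; mL=-9/29, mR=-4239/5249; mL+mR=-5868/5249 → advance -1; mR−mL=-90/181 → turn -1·90°
n=2: pose=(1,-3,E); sL=45/121, sR=9/29; mL=-45/242, mR=-3483/7018; mL+mR=-2394/3509 → advance -1; mR−mL=-9/29 → turn -1·90°
n=3: pose=(0,-3,S); sL=90/277, sR=18/49; mL=-45/277, mR=-7191/13573; mL+mR=-9396/13573 → advance -1; mR−mL=-18/49 → turn -1·90°

0 1/2 45/68 -1/4 -31/34 0 -2 W
1 18/29 90/181 -9/29 -4239/5249 1 -2 N
2 45/121 9/29 -45/242 -3483/7018 1 -3 E
3 90/277 18/49 -45/277 -7191/13573 0 -3 S
final 0 -2 W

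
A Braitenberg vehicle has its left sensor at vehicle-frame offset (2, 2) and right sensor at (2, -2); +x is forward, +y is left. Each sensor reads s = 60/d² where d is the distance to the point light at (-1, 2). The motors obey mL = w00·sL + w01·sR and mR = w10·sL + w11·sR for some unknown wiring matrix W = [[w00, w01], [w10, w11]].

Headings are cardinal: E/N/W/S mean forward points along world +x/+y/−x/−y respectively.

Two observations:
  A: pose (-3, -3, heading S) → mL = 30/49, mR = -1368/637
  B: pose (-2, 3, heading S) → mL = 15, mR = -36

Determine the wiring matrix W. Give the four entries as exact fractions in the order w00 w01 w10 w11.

1/2 0 -1 -1

obs A: pose=(-3,-3,S) → sL=60/49, sR=12/13, mL=30/49, mR=-1368/637
obs B: pose=(-2,3,S) → sL=30, sR=6, mL=15, mR=-36
sensor matrix S = [[60/49, 12/13], [30, 6]]; det S = -12960/637
solve [mL_A; mL_B] = S·[w00; w01] and [mR_A; mR_B] = S·[w10; w11]:
  w00 = 1/2, w01 = 0, w10 = -1, w11 = -1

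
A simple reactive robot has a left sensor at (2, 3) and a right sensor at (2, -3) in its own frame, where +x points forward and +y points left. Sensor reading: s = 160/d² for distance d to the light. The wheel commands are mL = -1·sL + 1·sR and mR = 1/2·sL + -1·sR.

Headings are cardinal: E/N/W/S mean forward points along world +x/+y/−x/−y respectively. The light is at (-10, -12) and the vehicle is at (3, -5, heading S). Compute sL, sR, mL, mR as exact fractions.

160/281 32/25 4992/7025 -6992/7025

left sensor world pos  = (6, -7); dL² = 281
right sensor world pos = (0, -7); dR² = 125
sL = 160/281 = 160/281
sR = 160/125 = 32/25
mL = -1·sL + 1·sR = 4992/7025
mR = 1/2·sL + -1·sR = -6992/7025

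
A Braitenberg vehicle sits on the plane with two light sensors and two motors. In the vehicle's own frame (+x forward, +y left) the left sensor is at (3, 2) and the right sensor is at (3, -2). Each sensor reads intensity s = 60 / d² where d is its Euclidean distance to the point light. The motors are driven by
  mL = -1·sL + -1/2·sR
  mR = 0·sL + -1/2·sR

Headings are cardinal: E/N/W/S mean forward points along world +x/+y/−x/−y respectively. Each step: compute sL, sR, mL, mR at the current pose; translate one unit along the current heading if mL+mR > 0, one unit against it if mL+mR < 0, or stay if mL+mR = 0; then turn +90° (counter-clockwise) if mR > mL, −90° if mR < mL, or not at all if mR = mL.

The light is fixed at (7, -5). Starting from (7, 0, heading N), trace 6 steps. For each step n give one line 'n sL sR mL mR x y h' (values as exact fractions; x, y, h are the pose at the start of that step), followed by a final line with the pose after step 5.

n=0: pose=(7,0,N); sL=15/17, sR=15/17; mL=-45/34, mR=-15/34; mL+mR=-30/17 → advance -1; mR−mL=15/17 → turn +1·90°
n=1: pose=(7,-1,W); sL=60/13, sR=4/3; mL=-206/39, mR=-2/3; mL+mR=-232/39 → advance -1; mR−mL=60/13 → turn +1·90°
n=2: pose=(8,-1,S); sL=6, sR=30; mL=-21, mR=-15; mL+mR=-36 → advance -1; mR−mL=6 → turn +1·90°
n=3: pose=(8,0,E); sL=12/13, sR=12/5; mL=-138/65, mR=-6/5; mL+mR=-216/65 → advance -1; mR−mL=12/13 → turn +1·90°
n=4: pose=(7,0,N); sL=15/17, sR=15/17; mL=-45/34, mR=-15/34; mL+mR=-30/17 → advance -1; mR−mL=15/17 → turn +1·90°
n=5: pose=(7,-1,W); sL=60/13, sR=4/3; mL=-206/39, mR=-2/3; mL+mR=-232/39 → advance -1; mR−mL=60/13 → turn +1·90°

0 15/17 15/17 -45/34 -15/34 7 0 N
1 60/13 4/3 -206/39 -2/3 7 -1 W
2 6 30 -21 -15 8 -1 S
3 12/13 12/5 -138/65 -6/5 8 0 E
4 15/17 15/17 -45/34 -15/34 7 0 N
5 60/13 4/3 -206/39 -2/3 7 -1 W
final 8 -1 S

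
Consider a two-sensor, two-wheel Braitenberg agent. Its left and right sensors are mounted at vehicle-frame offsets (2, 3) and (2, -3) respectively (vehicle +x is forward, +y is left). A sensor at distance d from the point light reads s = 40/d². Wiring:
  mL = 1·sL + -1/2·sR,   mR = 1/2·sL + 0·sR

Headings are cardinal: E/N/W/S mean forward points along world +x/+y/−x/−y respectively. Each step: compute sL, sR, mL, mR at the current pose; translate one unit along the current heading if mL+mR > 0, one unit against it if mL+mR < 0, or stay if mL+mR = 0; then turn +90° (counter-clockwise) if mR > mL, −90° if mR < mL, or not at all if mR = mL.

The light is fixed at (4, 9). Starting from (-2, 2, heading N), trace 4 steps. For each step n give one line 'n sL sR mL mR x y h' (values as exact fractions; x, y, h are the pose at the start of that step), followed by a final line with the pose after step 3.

n=0: pose=(-2,2,N); sL=20/53, sR=20/17; mL=-190/901, mR=10/53; mL+mR=-20/901 → advance -1; mR−mL=360/901 → turn +1·90°
n=1: pose=(-2,1,W); sL=8/37, sR=40/89; mL=-28/3293, mR=4/37; mL+mR=328/3293 → advance +1; mR−mL=384/3293 → turn +1·90°
n=2: pose=(-3,1,S); sL=10/29, sR=1/5; mL=71/290, mR=5/29; mL+mR=121/290 → advance +1; mR−mL=-21/290 → turn -1·90°
n=3: pose=(-3,0,W); sL=8/45, sR=40/117; mL=4/585, mR=4/45; mL+mR=56/585 → advance +1; mR−mL=16/195 → turn +1·90°

0 20/53 20/17 -190/901 10/53 -2 2 N
1 8/37 40/89 -28/3293 4/37 -2 1 W
2 10/29 1/5 71/290 5/29 -3 1 S
3 8/45 40/117 4/585 4/45 -3 0 W
final -4 0 S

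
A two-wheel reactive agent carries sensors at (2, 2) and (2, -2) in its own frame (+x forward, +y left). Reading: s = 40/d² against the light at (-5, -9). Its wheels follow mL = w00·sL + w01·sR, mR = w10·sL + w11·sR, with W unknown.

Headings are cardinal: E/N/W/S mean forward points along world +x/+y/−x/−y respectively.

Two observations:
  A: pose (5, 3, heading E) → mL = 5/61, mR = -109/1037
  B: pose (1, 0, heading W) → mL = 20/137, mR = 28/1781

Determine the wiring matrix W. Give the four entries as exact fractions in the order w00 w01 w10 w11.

0 1/2 1/2 -1

obs A: pose=(5,3,E) → sL=2/17, sR=10/61, mL=5/61, mR=-109/1037
obs B: pose=(1,0,W) → sL=8/13, sR=40/137, mL=20/137, mR=28/1781
sensor matrix S = [[2/17, 10/61], [8/13, 40/137]]; det S = -122880/1846897
solve [mL_A; mL_B] = S·[w00; w01] and [mR_A; mR_B] = S·[w10; w11]:
  w00 = 0, w01 = 1/2, w10 = 1/2, w11 = -1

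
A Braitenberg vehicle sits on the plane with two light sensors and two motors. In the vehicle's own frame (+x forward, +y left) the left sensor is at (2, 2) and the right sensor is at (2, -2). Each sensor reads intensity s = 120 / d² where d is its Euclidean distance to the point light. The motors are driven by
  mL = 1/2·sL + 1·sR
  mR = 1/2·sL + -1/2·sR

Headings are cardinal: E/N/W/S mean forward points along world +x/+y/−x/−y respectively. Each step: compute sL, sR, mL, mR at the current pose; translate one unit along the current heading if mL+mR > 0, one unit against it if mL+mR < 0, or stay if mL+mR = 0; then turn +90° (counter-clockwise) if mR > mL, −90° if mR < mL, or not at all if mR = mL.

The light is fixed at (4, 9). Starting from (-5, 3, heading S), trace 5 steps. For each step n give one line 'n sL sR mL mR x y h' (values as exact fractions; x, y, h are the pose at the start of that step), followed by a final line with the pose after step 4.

0 120/113 24/37 4932/4181 864/4181 -5 3 S
1 60/101 60/73 8250/7373 -840/7373 -5 2 W
2 120/169 120/89 25620/15041 -4800/15041 -6 2 N
3 3/2 15/16 27/16 9/32 -6 3 E
4 120/113 24/37 4932/4181 864/4181 -5 3 S
final -5 2 W

n=0: pose=(-5,3,S); sL=120/113, sR=24/37; mL=4932/4181, mR=864/4181; mL+mR=5796/4181 → advance +1; mR−mL=-36/37 → turn -1·90°
n=1: pose=(-5,2,W); sL=60/101, sR=60/73; mL=8250/7373, mR=-840/7373; mL+mR=7410/7373 → advance +1; mR−mL=-90/73 → turn -1·90°
n=2: pose=(-6,2,N); sL=120/169, sR=120/89; mL=25620/15041, mR=-4800/15041; mL+mR=20820/15041 → advance +1; mR−mL=-180/89 → turn -1·90°
n=3: pose=(-6,3,E); sL=3/2, sR=15/16; mL=27/16, mR=9/32; mL+mR=63/32 → advance +1; mR−mL=-45/32 → turn -1·90°
n=4: pose=(-5,3,S); sL=120/113, sR=24/37; mL=4932/4181, mR=864/4181; mL+mR=5796/4181 → advance +1; mR−mL=-36/37 → turn -1·90°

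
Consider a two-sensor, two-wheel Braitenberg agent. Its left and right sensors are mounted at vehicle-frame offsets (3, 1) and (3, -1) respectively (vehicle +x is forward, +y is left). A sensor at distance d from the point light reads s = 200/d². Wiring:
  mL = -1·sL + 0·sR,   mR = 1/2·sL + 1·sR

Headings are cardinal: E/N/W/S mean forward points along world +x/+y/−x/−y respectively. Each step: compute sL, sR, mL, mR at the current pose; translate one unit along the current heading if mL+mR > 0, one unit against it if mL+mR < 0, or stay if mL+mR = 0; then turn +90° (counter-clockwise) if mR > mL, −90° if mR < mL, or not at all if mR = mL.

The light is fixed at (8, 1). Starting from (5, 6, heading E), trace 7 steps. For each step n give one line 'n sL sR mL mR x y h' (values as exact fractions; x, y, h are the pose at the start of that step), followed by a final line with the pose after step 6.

n=0: pose=(5,6,E); sL=50/9, sR=25/2; mL=-50/9, mR=275/18; mL+mR=175/18 → advance +1; mR−mL=125/6 → turn +1·90°
n=1: pose=(6,6,N); sL=200/73, sR=40/13; mL=-200/73, mR=4220/949; mL+mR=1620/949 → advance +1; mR−mL=6820/949 → turn +1·90°
n=2: pose=(6,7,W); sL=4, sR=100/37; mL=-4, mR=174/37; mL+mR=26/37 → advance +1; mR−mL=322/37 → turn +1·90°
n=3: pose=(5,7,S); sL=200/13, sR=8; mL=-200/13, mR=204/13; mL+mR=4/13 → advance +1; mR−mL=404/13 → turn +1·90°
n=4: pose=(5,6,E); sL=50/9, sR=25/2; mL=-50/9, mR=275/18; mL+mR=175/18 → advance +1; mR−mL=125/6 → turn +1·90°
n=5: pose=(6,6,N); sL=200/73, sR=40/13; mL=-200/73, mR=4220/949; mL+mR=1620/949 → advance +1; mR−mL=6820/949 → turn +1·90°
n=6: pose=(6,7,W); sL=4, sR=100/37; mL=-4, mR=174/37; mL+mR=26/37 → advance +1; mR−mL=322/37 → turn +1·90°

0 50/9 25/2 -50/9 275/18 5 6 E
1 200/73 40/13 -200/73 4220/949 6 6 N
2 4 100/37 -4 174/37 6 7 W
3 200/13 8 -200/13 204/13 5 7 S
4 50/9 25/2 -50/9 275/18 5 6 E
5 200/73 40/13 -200/73 4220/949 6 6 N
6 4 100/37 -4 174/37 6 7 W
final 5 7 S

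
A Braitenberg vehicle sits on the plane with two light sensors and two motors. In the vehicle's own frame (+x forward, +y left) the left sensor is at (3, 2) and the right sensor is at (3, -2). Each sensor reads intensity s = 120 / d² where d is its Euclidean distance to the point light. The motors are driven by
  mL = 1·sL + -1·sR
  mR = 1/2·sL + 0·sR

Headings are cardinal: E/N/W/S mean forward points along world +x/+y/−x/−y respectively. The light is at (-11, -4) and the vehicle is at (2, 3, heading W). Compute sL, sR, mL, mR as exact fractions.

left sensor world pos  = (-1, 1); dL² = 125
right sensor world pos = (-1, 5); dR² = 181
sL = 120/125 = 24/25
sR = 120/181 = 120/181
mL = 1·sL + -1·sR = 1344/4525
mR = 1/2·sL + 0·sR = 12/25

24/25 120/181 1344/4525 12/25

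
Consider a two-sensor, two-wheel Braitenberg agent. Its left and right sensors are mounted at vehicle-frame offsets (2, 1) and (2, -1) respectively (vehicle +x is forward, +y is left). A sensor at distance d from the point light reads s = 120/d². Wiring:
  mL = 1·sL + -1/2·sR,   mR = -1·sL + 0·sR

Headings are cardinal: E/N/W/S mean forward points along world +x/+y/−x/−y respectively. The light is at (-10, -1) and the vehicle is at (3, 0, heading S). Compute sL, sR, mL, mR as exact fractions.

120/197 24/29 1116/5713 -120/197

left sensor world pos  = (4, -2); dL² = 197
right sensor world pos = (2, -2); dR² = 145
sL = 120/197 = 120/197
sR = 120/145 = 24/29
mL = 1·sL + -1/2·sR = 1116/5713
mR = -1·sL + 0·sR = -120/197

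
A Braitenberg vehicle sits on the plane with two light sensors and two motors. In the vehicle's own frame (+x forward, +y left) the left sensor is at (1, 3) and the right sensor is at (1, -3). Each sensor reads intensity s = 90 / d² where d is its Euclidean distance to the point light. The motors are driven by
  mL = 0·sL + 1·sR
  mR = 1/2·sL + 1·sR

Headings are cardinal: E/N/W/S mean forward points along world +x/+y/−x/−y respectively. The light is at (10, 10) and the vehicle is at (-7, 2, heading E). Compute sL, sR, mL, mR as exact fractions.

left sensor world pos  = (-6, 5); dL² = 281
right sensor world pos = (-6, -1); dR² = 377
sL = 90/281 = 90/281
sR = 90/377 = 90/377
mL = 0·sL + 1·sR = 90/377
mR = 1/2·sL + 1·sR = 42255/105937

90/281 90/377 90/377 42255/105937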